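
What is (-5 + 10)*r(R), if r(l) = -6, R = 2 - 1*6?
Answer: -30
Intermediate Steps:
R = -4 (R = 2 - 6 = -4)
(-5 + 10)*r(R) = (-5 + 10)*(-6) = 5*(-6) = -30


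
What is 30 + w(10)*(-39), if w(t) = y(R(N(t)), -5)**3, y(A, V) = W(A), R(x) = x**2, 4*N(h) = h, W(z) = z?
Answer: -607455/64 ≈ -9491.5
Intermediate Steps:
N(h) = h/4
y(A, V) = A
w(t) = t**6/4096 (w(t) = ((t/4)**2)**3 = (t**2/16)**3 = t**6/4096)
30 + w(10)*(-39) = 30 + ((1/4096)*10**6)*(-39) = 30 + ((1/4096)*1000000)*(-39) = 30 + (15625/64)*(-39) = 30 - 609375/64 = -607455/64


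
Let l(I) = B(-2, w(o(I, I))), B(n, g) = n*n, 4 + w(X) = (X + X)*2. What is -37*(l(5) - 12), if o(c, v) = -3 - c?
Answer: 296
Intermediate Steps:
w(X) = -4 + 4*X (w(X) = -4 + (X + X)*2 = -4 + (2*X)*2 = -4 + 4*X)
B(n, g) = n²
l(I) = 4 (l(I) = (-2)² = 4)
-37*(l(5) - 12) = -37*(4 - 12) = -37*(-8) = 296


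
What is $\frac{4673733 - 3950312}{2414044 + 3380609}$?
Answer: $\frac{723421}{5794653} \approx 0.12484$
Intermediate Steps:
$\frac{4673733 - 3950312}{2414044 + 3380609} = \frac{723421}{5794653}$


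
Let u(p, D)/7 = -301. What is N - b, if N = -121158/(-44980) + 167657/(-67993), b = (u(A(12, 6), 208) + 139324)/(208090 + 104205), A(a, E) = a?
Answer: -4041665206747/19101992991926 ≈ -0.21158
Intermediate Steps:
u(p, D) = -2107 (u(p, D) = 7*(-301) = -2107)
b = 137217/312295 (b = (-2107 + 139324)/(208090 + 104205) = 137217/312295 ≈ 0.43938)
N = 348342017/1529162570 (N = -121158*(-1/44980) + 167657*(-1/67993) = 60579/22490 - 167657/67993 = 348342017/1529162570 ≈ 0.22780)
N - b = 348342017/1529162570 - 1*137217/312295 = 348342017/1529162570 - 137217/312295 = -4041665206747/19101992991926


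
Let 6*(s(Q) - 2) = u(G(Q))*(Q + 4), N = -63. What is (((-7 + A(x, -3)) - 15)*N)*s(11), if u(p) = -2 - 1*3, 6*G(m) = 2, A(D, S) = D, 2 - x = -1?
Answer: -25137/2 ≈ -12569.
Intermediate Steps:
x = 3 (x = 2 - 1*(-1) = 2 + 1 = 3)
G(m) = ⅓ (G(m) = (⅙)*2 = ⅓)
u(p) = -5 (u(p) = -2 - 3 = -5)
s(Q) = -4/3 - 5*Q/6 (s(Q) = 2 + (-5*(Q + 4))/6 = 2 + (-5*(4 + Q))/6 = 2 + (-20 - 5*Q)/6 = 2 + (-10/3 - 5*Q/6) = -4/3 - 5*Q/6)
(((-7 + A(x, -3)) - 15)*N)*s(11) = (((-7 + 3) - 15)*(-63))*(-4/3 - ⅚*11) = ((-4 - 15)*(-63))*(-4/3 - 55/6) = -19*(-63)*(-21/2) = 1197*(-21/2) = -25137/2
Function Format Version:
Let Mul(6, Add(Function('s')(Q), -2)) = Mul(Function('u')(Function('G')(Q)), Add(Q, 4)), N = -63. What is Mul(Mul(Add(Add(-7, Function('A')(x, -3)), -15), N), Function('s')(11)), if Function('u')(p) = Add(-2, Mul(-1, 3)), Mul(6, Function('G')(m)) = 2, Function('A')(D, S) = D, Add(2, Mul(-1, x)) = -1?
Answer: Rational(-25137, 2) ≈ -12569.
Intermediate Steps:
x = 3 (x = Add(2, Mul(-1, -1)) = Add(2, 1) = 3)
Function('G')(m) = Rational(1, 3) (Function('G')(m) = Mul(Rational(1, 6), 2) = Rational(1, 3))
Function('u')(p) = -5 (Function('u')(p) = Add(-2, -3) = -5)
Function('s')(Q) = Add(Rational(-4, 3), Mul(Rational(-5, 6), Q)) (Function('s')(Q) = Add(2, Mul(Rational(1, 6), Mul(-5, Add(Q, 4)))) = Add(2, Mul(Rational(1, 6), Mul(-5, Add(4, Q)))) = Add(2, Mul(Rational(1, 6), Add(-20, Mul(-5, Q)))) = Add(2, Add(Rational(-10, 3), Mul(Rational(-5, 6), Q))) = Add(Rational(-4, 3), Mul(Rational(-5, 6), Q)))
Mul(Mul(Add(Add(-7, Function('A')(x, -3)), -15), N), Function('s')(11)) = Mul(Mul(Add(Add(-7, 3), -15), -63), Add(Rational(-4, 3), Mul(Rational(-5, 6), 11))) = Mul(Mul(Add(-4, -15), -63), Add(Rational(-4, 3), Rational(-55, 6))) = Mul(Mul(-19, -63), Rational(-21, 2)) = Mul(1197, Rational(-21, 2)) = Rational(-25137, 2)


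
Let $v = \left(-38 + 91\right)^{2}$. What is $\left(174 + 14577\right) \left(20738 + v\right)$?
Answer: $347341797$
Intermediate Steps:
$v = 2809$ ($v = 53^{2} = 2809$)
$\left(174 + 14577\right) \left(20738 + v\right) = \left(174 + 14577\right) \left(20738 + 2809\right) = 14751 \cdot 23547 = 347341797$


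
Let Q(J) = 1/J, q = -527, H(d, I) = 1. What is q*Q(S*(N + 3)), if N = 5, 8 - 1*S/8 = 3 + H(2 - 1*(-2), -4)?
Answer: -527/256 ≈ -2.0586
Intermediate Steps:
S = 32 (S = 64 - 8*(3 + 1) = 64 - 8*4 = 64 - 32 = 32)
q*Q(S*(N + 3)) = -527*1/(32*(5 + 3)) = -527/(32*8) = -527/256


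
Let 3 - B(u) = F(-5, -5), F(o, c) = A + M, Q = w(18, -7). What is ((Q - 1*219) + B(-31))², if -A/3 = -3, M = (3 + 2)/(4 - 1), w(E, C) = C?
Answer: 491401/9 ≈ 54600.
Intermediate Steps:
Q = -7
M = 5/3 ≈ 1.6667
A = 9 (A = -3*(-3) = 9)
F(o, c) = 32/3 (F(o, c) = 9 + 5/3 = 32/3)
B(u) = -23/3 (B(u) = 3 - 1*32/3 = 3 - 32/3 = -23/3)
((Q - 1*219) + B(-31))² = ((-7 - 1*219) - 23/3)² = ((-7 - 219) - 23/3)² = (-226 - 23/3)² = (-701/3)² = 491401/9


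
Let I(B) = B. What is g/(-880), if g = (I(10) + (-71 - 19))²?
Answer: -80/11 ≈ -7.2727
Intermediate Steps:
g = 6400 (g = (10 + (-71 - 19))² = (10 - 90)² = (-80)² = 6400)
g/(-880) = 6400/(-880) = 6400*(-1/880) = -80/11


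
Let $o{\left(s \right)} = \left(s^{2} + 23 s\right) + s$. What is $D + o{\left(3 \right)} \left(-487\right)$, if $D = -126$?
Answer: $-39573$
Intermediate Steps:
$o{\left(s \right)} = s^{2} + 24 s$
$D + o{\left(3 \right)} \left(-487\right) = -126 + 3 \left(24 + 3\right) \left(-487\right) = -126 + 3 \cdot 27 \left(-487\right) = -126 + 81 \left(-487\right) = -126 - 39447 = -39573$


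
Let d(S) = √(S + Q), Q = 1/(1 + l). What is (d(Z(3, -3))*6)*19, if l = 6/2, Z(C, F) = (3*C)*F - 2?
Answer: 57*I*√115 ≈ 611.26*I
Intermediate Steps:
Z(C, F) = -2 + 3*C*F (Z(C, F) = 3*C*F - 2 = -2 + 3*C*F)
l = 3 (l = 6*(½) = 3)
Q = ¼ (Q = 1/(1 + 3) = 1/4 = ¼ ≈ 0.25000)
d(S) = √(¼ + S) (d(S) = √(S + ¼) = √(¼ + S))
(d(Z(3, -3))*6)*19 = ((√(1 + 4*(-2 + 3*3*(-3)))/2)*6)*19 = ((√(1 + 4*(-2 - 27))/2)*6)*19 = ((√(1 + 4*(-29))/2)*6)*19 = ((√(1 - 116)/2)*6)*19 = ((√(-115)/2)*6)*19 = (((I*√115)/2)*6)*19 = ((I*√115/2)*6)*19 = (3*I*√115)*19 = 57*I*√115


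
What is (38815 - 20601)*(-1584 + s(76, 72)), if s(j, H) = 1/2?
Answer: -28841869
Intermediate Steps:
s(j, H) = ½
(38815 - 20601)*(-1584 + s(76, 72)) = (38815 - 20601)*(-1584 + ½) = 18214*(-3167/2) = -28841869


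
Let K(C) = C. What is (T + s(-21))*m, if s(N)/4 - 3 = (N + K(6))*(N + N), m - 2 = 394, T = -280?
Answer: 891792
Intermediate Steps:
m = 396 (m = 2 + 394 = 396)
s(N) = 12 + 8*N*(6 + N) (s(N) = 12 + 4*((N + 6)*(N + N)) = 12 + 4*((6 + N)*(2*N)) = 12 + 4*(2*N*(6 + N)) = 12 + 8*N*(6 + N))
(T + s(-21))*m = (-280 + (12 + 8*(-21)² + 48*(-21)))*396 = (-280 + (12 + 8*441 - 1008))*396 = (-280 + (12 + 3528 - 1008))*396 = (-280 + 2532)*396 = 2252*396 = 891792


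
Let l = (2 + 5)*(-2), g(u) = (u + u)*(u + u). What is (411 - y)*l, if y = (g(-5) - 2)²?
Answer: 128702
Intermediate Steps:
g(u) = 4*u² (g(u) = (2*u)*(2*u) = 4*u²)
l = -14 (l = 7*(-2) = -14)
y = 9604 (y = (4*(-5)² - 2)² = (4*25 - 2)² = (100 - 2)² = 98² = 9604)
(411 - y)*l = (411 - 1*9604)*(-14) = (411 - 9604)*(-14) = -9193*(-14) = 128702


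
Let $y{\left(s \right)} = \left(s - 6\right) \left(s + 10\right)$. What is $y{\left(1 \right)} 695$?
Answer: $-38225$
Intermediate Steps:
$y{\left(s \right)} = \left(-6 + s\right) \left(10 + s\right)$
$y{\left(1 \right)} 695 = \left(-60 + 1^{2} + 4 \cdot 1\right) 695 = \left(-60 + 1 + 4\right) 695 = \left(-55\right) 695 = -38225$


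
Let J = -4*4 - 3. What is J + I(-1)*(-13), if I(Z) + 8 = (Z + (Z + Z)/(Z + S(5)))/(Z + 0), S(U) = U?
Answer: 131/2 ≈ 65.500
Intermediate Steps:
J = -19 (J = -16 - 3 = -19)
I(Z) = -8 + (Z + 2*Z/(5 + Z))/Z (I(Z) = -8 + (Z + (Z + Z)/(Z + 5))/(Z + 0) = -8 + (Z + (2*Z)/(5 + Z))/Z = -8 + (Z + 2*Z/(5 + Z))/Z)
J + I(-1)*(-13) = -19 + ((-33 - 7*(-1))/(5 - 1))*(-13) = -19 + ((-33 + 7)/4)*(-13) = -19 + ((¼)*(-26))*(-13) = -19 - 13/2*(-13) = -19 + 169/2 = 131/2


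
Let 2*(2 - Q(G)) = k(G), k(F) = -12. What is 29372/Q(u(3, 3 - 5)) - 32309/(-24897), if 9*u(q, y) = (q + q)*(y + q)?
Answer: 182883289/49794 ≈ 3672.8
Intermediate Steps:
u(q, y) = 2*q*(q + y)/9 (u(q, y) = ((q + q)*(y + q))/9 = ((2*q)*(q + y))/9 = (2*q*(q + y))/9 = 2*q*(q + y)/9)
Q(G) = 8 (Q(G) = 2 - ½*(-12) = 2 + 6 = 8)
29372/Q(u(3, 3 - 5)) - 32309/(-24897) = 29372/8 - 32309/(-24897) = 29372*(⅛) - 32309*(-1/24897) = 7343/2 + 32309/24897 = 182883289/49794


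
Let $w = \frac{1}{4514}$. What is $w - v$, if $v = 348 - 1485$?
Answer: $\frac{5132419}{4514} \approx 1137.0$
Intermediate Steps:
$w = \frac{1}{4514} \approx 0.00022153$
$v = -1137$ ($v = 348 - 1485 = -1137$)
$w - v = \frac{1}{4514} - -1137 = \frac{1}{4514} + 1137 = \frac{5132419}{4514}$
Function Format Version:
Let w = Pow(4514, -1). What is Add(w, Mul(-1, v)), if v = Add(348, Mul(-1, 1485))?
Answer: Rational(5132419, 4514) ≈ 1137.0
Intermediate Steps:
w = Rational(1, 4514) ≈ 0.00022153
v = -1137 (v = Add(348, -1485) = -1137)
Add(w, Mul(-1, v)) = Add(Rational(1, 4514), Mul(-1, -1137)) = Add(Rational(1, 4514), 1137) = Rational(5132419, 4514)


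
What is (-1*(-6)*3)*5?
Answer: 90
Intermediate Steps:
(-1*(-6)*3)*5 = (6*3)*5 = 18*5 = 90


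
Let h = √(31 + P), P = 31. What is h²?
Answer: 62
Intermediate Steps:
h = √62 (h = √(31 + 31) = √62 ≈ 7.8740)
h² = (√62)² = 62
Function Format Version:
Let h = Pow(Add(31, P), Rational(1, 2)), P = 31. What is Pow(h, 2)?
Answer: 62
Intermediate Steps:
h = Pow(62, Rational(1, 2)) (h = Pow(Add(31, 31), Rational(1, 2)) = Pow(62, Rational(1, 2)) ≈ 7.8740)
Pow(h, 2) = Pow(Pow(62, Rational(1, 2)), 2) = 62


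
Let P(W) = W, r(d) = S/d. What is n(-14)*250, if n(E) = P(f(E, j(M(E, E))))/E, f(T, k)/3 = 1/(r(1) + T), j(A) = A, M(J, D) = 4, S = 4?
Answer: 75/14 ≈ 5.3571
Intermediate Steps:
r(d) = 4/d
f(T, k) = 3/(4 + T) (f(T, k) = 3/(4/1 + T) = 3/(4*1 + T) = 3/(4 + T))
n(E) = 3/(E*(4 + E)) (n(E) = (3/(4 + E))/E = 3/(E*(4 + E)))
n(-14)*250 = (3/(-14*(4 - 14)))*250 = (3*(-1/14)/(-10))*250 = (3*(-1/14)*(-⅒))*250 = (3/140)*250 = 75/14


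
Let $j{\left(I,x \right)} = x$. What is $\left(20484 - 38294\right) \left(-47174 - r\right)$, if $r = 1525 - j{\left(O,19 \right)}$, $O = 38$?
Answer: $866990800$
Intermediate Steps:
$r = 1506$ ($r = 1525 - 19 = 1506$)
$\left(20484 - 38294\right) \left(-47174 - r\right) = \left(20484 - 38294\right) \left(-47174 - 1506\right) = - 17810 \left(-47174 - 1506\right) = \left(-17810\right) \left(-48680\right) = 866990800$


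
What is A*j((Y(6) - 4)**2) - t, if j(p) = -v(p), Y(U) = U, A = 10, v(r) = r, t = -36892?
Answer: 36852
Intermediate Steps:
j(p) = -p
A*j((Y(6) - 4)**2) - t = 10*(-(6 - 4)**2) - 1*(-36892) = 10*(-1*2**2) + 36892 = 10*(-1*4) + 36892 = 10*(-4) + 36892 = -40 + 36892 = 36852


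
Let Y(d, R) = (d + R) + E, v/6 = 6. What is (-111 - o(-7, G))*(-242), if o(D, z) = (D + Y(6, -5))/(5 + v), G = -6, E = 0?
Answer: 1099890/41 ≈ 26827.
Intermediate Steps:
v = 36 (v = 6*6 = 36)
Y(d, R) = R + d (Y(d, R) = (d + R) + 0 = (R + d) + 0 = R + d)
o(D, z) = 1/41 + D/41 (o(D, z) = (D + (-5 + 6))/(5 + 36) = (D + 1)/41 = (1 + D)*(1/41) = 1/41 + D/41)
(-111 - o(-7, G))*(-242) = (-111 - (1/41 + (1/41)*(-7)))*(-242) = (-111 - (1/41 - 7/41))*(-242) = (-111 - 1*(-6/41))*(-242) = (-111 + 6/41)*(-242) = -4545/41*(-242) = 1099890/41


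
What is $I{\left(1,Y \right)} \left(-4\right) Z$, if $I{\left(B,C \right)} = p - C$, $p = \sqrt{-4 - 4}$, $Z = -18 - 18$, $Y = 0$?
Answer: $288 i \sqrt{2} \approx 407.29 i$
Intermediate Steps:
$Z = -36$
$p = 2 i \sqrt{2}$ ($p = \sqrt{-8} = 2 i \sqrt{2} \approx 2.8284 i$)
$I{\left(B,C \right)} = - C + 2 i \sqrt{2}$ ($I{\left(B,C \right)} = 2 i \sqrt{2} - C = - C + 2 i \sqrt{2}$)
$I{\left(1,Y \right)} \left(-4\right) Z = \left(\left(-1\right) 0 + 2 i \sqrt{2}\right) \left(-4\right) \left(-36\right) = \left(0 + 2 i \sqrt{2}\right) \left(-4\right) \left(-36\right) = 2 i \sqrt{2} \left(-4\right) \left(-36\right) = - 8 i \sqrt{2} \left(-36\right) = 288 i \sqrt{2}$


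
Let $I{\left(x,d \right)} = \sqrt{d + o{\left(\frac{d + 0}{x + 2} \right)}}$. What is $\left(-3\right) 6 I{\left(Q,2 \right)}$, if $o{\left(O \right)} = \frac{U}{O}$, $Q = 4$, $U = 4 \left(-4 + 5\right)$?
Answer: $- 18 \sqrt{14} \approx -67.35$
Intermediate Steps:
$U = 4$ ($U = 4 \cdot 1 = 4$)
$o{\left(O \right)} = \frac{4}{O}$
$I{\left(x,d \right)} = \sqrt{d + \frac{4 \left(2 + x\right)}{d}}$ ($I{\left(x,d \right)} = \sqrt{d + \frac{4}{\left(d + 0\right) \frac{1}{x + 2}}} = \sqrt{d + \frac{4}{d \frac{1}{2 + x}}} = \sqrt{d + 4 \frac{2 + x}{d}} = \sqrt{d + \frac{4 \left(2 + x\right)}{d}}$)
$\left(-3\right) 6 I{\left(Q,2 \right)} = \left(-3\right) 6 \sqrt{\frac{8 + 2^{2} + 4 \cdot 4}{2}} = - 18 \sqrt{\frac{8 + 4 + 16}{2}} = - 18 \sqrt{\frac{1}{2} \cdot 28} = - 18 \sqrt{14}$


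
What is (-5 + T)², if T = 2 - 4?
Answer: 49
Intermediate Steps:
T = -2
(-5 + T)² = (-5 - 2)² = (-7)² = 49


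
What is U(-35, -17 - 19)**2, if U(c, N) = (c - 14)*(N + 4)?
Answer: 2458624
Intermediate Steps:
U(c, N) = (-14 + c)*(4 + N)
U(-35, -17 - 19)**2 = (-56 - 14*(-17 - 19) + 4*(-35) + (-17 - 19)*(-35))**2 = (-56 - 14*(-36) - 140 - 36*(-35))**2 = (-56 + 504 - 140 + 1260)**2 = 1568**2 = 2458624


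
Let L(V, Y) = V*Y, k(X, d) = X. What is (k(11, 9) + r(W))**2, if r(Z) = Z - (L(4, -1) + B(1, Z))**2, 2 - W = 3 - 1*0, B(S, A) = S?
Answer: 1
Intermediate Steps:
W = -1 (W = 2 - (3 - 1*0) = 2 - (3 + 0) = 2 - 1*3 = 2 - 3 = -1)
r(Z) = -9 + Z (r(Z) = Z - (4*(-1) + 1)**2 = Z - (-4 + 1)**2 = Z - 1*(-3)**2 = Z - 1*9 = Z - 9 = -9 + Z)
(k(11, 9) + r(W))**2 = (11 + (-9 - 1))**2 = (11 - 10)**2 = 1**2 = 1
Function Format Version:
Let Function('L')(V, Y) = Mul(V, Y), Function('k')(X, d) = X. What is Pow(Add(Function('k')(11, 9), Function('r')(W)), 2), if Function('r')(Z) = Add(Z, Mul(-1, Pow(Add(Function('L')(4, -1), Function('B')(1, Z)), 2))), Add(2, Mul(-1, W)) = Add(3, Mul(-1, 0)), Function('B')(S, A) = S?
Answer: 1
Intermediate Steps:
W = -1 (W = Add(2, Mul(-1, Add(3, Mul(-1, 0)))) = Add(2, Mul(-1, Add(3, 0))) = Add(2, Mul(-1, 3)) = Add(2, -3) = -1)
Function('r')(Z) = Add(-9, Z) (Function('r')(Z) = Add(Z, Mul(-1, Pow(Add(Mul(4, -1), 1), 2))) = Add(Z, Mul(-1, Pow(Add(-4, 1), 2))) = Add(Z, Mul(-1, Pow(-3, 2))) = Add(Z, Mul(-1, 9)) = Add(Z, -9) = Add(-9, Z))
Pow(Add(Function('k')(11, 9), Function('r')(W)), 2) = Pow(Add(11, Add(-9, -1)), 2) = Pow(Add(11, -10), 2) = Pow(1, 2) = 1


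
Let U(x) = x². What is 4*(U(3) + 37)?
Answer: 184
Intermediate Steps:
4*(U(3) + 37) = 4*(3² + 37) = 4*(9 + 37) = 4*46 = 184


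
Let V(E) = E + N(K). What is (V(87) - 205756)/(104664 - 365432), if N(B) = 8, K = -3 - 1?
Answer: 205661/260768 ≈ 0.78867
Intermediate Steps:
K = -4
V(E) = 8 + E (V(E) = E + 8 = 8 + E)
(V(87) - 205756)/(104664 - 365432) = ((8 + 87) - 205756)/(104664 - 365432) = (95 - 205756)/(-260768) = -205661*(-1/260768) = 205661/260768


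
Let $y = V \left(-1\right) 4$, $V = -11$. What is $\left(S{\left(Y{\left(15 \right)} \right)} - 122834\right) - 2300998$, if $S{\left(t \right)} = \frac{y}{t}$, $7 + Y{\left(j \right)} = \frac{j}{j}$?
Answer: $- \frac{7271518}{3} \approx -2.4238 \cdot 10^{6}$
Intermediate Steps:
$y = 44$ ($y = \left(-11\right) \left(-1\right) 4 = 11 \cdot 4 = 44$)
$Y{\left(j \right)} = -6$ ($Y{\left(j \right)} = -7 + \frac{j}{j} = -7 + 1 = -6$)
$S{\left(t \right)} = \frac{44}{t}$
$\left(S{\left(Y{\left(15 \right)} \right)} - 122834\right) - 2300998 = \left(\frac{44}{-6} - 122834\right) - 2300998 = \left(44 \left(- \frac{1}{6}\right) - 122834\right) - 2300998 = \left(- \frac{22}{3} - 122834\right) - 2300998 = - \frac{368524}{3} - 2300998 = - \frac{7271518}{3}$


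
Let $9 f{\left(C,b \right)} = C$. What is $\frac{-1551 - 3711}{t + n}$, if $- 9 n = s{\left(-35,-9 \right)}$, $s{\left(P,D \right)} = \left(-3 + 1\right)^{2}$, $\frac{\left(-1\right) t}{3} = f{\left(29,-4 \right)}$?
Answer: $\frac{47358}{91} \approx 520.42$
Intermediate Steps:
$f{\left(C,b \right)} = \frac{C}{9}$
$t = - \frac{29}{3}$ ($t = - 3 \cdot \frac{1}{9} \cdot 29 = \left(-3\right) \frac{29}{9} = - \frac{29}{3} \approx -9.6667$)
$s{\left(P,D \right)} = 4$ ($s{\left(P,D \right)} = \left(-2\right)^{2} = 4$)
$n = - \frac{4}{9}$ ($n = \left(- \frac{1}{9}\right) 4 = - \frac{4}{9} \approx -0.44444$)
$\frac{-1551 - 3711}{t + n} = \frac{-1551 - 3711}{- \frac{29}{3} - \frac{4}{9}} = - \frac{5262}{- \frac{91}{9}} = \left(-5262\right) \left(- \frac{9}{91}\right) = \frac{47358}{91}$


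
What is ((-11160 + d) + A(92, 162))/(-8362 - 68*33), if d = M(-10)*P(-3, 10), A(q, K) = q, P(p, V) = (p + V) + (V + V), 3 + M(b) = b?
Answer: 11419/10606 ≈ 1.0767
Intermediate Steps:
M(b) = -3 + b
P(p, V) = p + 3*V (P(p, V) = (V + p) + 2*V = p + 3*V)
d = -351 (d = (-3 - 10)*(-3 + 3*10) = -13*(-3 + 30) = -13*27 = -351)
((-11160 + d) + A(92, 162))/(-8362 - 68*33) = ((-11160 - 351) + 92)/(-8362 - 68*33) = (-11511 + 92)/(-8362 - 2244) = -11419/(-10606) = -11419*(-1/10606) = 11419/10606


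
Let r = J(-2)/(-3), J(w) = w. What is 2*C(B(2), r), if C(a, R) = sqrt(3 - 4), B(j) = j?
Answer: 2*I ≈ 2.0*I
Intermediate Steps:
r = 2/3 (r = -2/(-3) = -2*(-1/3) = 2/3 ≈ 0.66667)
C(a, R) = I (C(a, R) = sqrt(-1) = I)
2*C(B(2), r) = 2*I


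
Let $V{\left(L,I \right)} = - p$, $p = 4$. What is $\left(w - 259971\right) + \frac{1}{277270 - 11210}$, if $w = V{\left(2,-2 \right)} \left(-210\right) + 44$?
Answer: $- \frac{68932687219}{266060} \approx -2.5909 \cdot 10^{5}$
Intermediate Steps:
$V{\left(L,I \right)} = -4$ ($V{\left(L,I \right)} = \left(-1\right) 4 = -4$)
$w = 884$ ($w = \left(-4\right) \left(-210\right) + 44 = 840 + 44 = 884$)
$\left(w - 259971\right) + \frac{1}{277270 - 11210} = \left(884 - 259971\right) + \frac{1}{277270 - 11210} = -259087 + \frac{1}{266060} = - \frac{68932687219}{266060}$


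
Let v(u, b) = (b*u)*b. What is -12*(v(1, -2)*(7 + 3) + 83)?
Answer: -1476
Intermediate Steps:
v(u, b) = u*b**2
-12*(v(1, -2)*(7 + 3) + 83) = -12*((1*(-2)**2)*(7 + 3) + 83) = -12*((1*4)*10 + 83) = -12*(4*10 + 83) = -12*(40 + 83) = -12*123 = -1476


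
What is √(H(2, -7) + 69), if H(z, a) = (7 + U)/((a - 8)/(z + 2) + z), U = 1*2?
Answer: √3129/7 ≈ 7.9911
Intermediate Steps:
U = 2
H(z, a) = 9/(z + (-8 + a)/(2 + z)) (H(z, a) = (7 + 2)/((a - 8)/(z + 2) + z) = 9/((-8 + a)/(2 + z) + z) = 9/(z + (-8 + a)/(2 + z)))
√(H(2, -7) + 69) = √(9*(2 + 2)/(-8 - 7 + 2² + 2*2) + 69) = √(9*4/(-8 - 7 + 4 + 4) + 69) = √(9*4/(-7) + 69) = √(9*(-⅐)*4 + 69) = √(-36/7 + 69) = √(447/7) = √3129/7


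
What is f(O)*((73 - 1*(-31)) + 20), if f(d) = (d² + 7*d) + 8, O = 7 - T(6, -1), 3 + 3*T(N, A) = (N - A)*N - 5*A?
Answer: 14632/9 ≈ 1625.8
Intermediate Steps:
T(N, A) = -1 - 5*A/3 + N*(N - A)/3 (T(N, A) = -1 + ((N - A)*N - 5*A)/3 = -1 + (N*(N - A) - 5*A)/3 = -1 + (-5*A + N*(N - A))/3 = -1 + (-5*A/3 + N*(N - A)/3) = -1 - 5*A/3 + N*(N - A)/3)
O = -23/3 (O = 7 - (-1 - 5/3*(-1) + (⅓)*6² - ⅓*(-1)*6) = 7 - (-1 + 5/3 + (⅓)*36 + 2) = 7 - (-1 + 5/3 + 12 + 2) = 7 - 1*44/3 = 7 - 44/3 = -23/3 ≈ -7.6667)
f(d) = 8 + d² + 7*d
f(O)*((73 - 1*(-31)) + 20) = (8 + (-23/3)² + 7*(-23/3))*((73 - 1*(-31)) + 20) = (8 + 529/9 - 161/3)*((73 + 31) + 20) = 118*(104 + 20)/9 = (118/9)*124 = 14632/9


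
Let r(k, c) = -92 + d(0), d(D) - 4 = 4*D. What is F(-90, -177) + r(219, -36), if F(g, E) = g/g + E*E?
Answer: 31242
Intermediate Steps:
d(D) = 4 + 4*D
r(k, c) = -88 (r(k, c) = -92 + (4 + 4*0) = -92 + (4 + 0) = -92 + 4 = -88)
F(g, E) = 1 + E**2
F(-90, -177) + r(219, -36) = (1 + (-177)**2) - 88 = (1 + 31329) - 88 = 31330 - 88 = 31242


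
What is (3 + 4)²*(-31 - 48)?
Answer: -3871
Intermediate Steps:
(3 + 4)²*(-31 - 48) = 7²*(-79) = 49*(-79) = -3871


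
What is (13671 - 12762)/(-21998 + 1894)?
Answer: -909/20104 ≈ -0.045215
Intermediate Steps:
(13671 - 12762)/(-21998 + 1894) = 909/(-20104) = 909*(-1/20104) = -909/20104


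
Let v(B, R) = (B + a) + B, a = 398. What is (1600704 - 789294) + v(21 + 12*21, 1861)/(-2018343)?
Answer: 1637703692686/2018343 ≈ 8.1141e+5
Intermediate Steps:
v(B, R) = 398 + 2*B (v(B, R) = (B + 398) + B = (398 + B) + B = 398 + 2*B)
(1600704 - 789294) + v(21 + 12*21, 1861)/(-2018343) = (1600704 - 789294) + (398 + 2*(21 + 12*21))/(-2018343) = 811410 + (398 + 2*(21 + 252))*(-1/2018343) = 811410 + (398 + 2*273)*(-1/2018343) = 811410 + (398 + 546)*(-1/2018343) = 811410 + 944*(-1/2018343) = 811410 - 944/2018343 = 1637703692686/2018343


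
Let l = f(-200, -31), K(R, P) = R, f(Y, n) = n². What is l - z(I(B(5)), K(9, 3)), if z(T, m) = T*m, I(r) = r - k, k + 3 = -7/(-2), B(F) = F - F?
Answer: 1931/2 ≈ 965.50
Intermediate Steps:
B(F) = 0
l = 961 (l = (-31)² = 961)
k = ½ (k = -3 - 7/(-2) = -3 - 7*(-½) = -3 + 7/2 = ½ ≈ 0.50000)
I(r) = -½ + r (I(r) = r - 1*½ = r - ½ = -½ + r)
l - z(I(B(5)), K(9, 3)) = 961 - (-½ + 0)*9 = 961 - (-1)*9/2 = 961 - 1*(-9/2) = 961 + 9/2 = 1931/2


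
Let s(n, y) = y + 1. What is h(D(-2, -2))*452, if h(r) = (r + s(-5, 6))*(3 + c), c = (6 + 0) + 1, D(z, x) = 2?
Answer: 40680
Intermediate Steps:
c = 7 (c = 6 + 1 = 7)
s(n, y) = 1 + y
h(r) = 70 + 10*r (h(r) = (r + (1 + 6))*(3 + 7) = (r + 7)*10 = (7 + r)*10 = 70 + 10*r)
h(D(-2, -2))*452 = (70 + 10*2)*452 = (70 + 20)*452 = 90*452 = 40680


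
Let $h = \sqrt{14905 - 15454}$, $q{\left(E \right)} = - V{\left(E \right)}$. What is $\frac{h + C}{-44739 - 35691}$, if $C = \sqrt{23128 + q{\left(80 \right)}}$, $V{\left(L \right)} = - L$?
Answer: $- \frac{\sqrt{5802}}{40215} - \frac{i \sqrt{61}}{26810} \approx -0.0018941 - 0.00029132 i$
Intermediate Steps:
$q{\left(E \right)} = E$ ($q{\left(E \right)} = - \left(-1\right) E = E$)
$h = 3 i \sqrt{61}$ ($h = \sqrt{-549} = 3 i \sqrt{61} \approx 23.431 i$)
$C = 2 \sqrt{5802}$ ($C = \sqrt{23128 + 80} = \sqrt{23208} = 2 \sqrt{5802} \approx 152.34$)
$\frac{h + C}{-44739 - 35691} = \frac{3 i \sqrt{61} + 2 \sqrt{5802}}{-44739 - 35691} = \frac{2 \sqrt{5802} + 3 i \sqrt{61}}{-80430} = \left(2 \sqrt{5802} + 3 i \sqrt{61}\right) \left(- \frac{1}{80430}\right) = - \frac{\sqrt{5802}}{40215} - \frac{i \sqrt{61}}{26810}$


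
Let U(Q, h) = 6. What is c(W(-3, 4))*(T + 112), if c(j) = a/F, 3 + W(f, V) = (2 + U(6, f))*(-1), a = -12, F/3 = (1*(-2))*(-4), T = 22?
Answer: -67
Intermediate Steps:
F = 24 (F = 3*((1*(-2))*(-4)) = 3*(-2*(-4)) = 3*8 = 24)
W(f, V) = -11 (W(f, V) = -3 + (2 + 6)*(-1) = -3 + 8*(-1) = -3 - 8 = -11)
c(j) = -½ (c(j) = -12/24 = -12*1/24 = -½)
c(W(-3, 4))*(T + 112) = -(22 + 112)/2 = -½*134 = -67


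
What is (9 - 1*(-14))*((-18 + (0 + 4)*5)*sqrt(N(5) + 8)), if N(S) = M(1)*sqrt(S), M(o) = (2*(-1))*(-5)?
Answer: 46*sqrt(8 + 10*sqrt(5)) ≈ 253.46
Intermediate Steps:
M(o) = 10 (M(o) = -2*(-5) = 10)
N(S) = 10*sqrt(S)
(9 - 1*(-14))*((-18 + (0 + 4)*5)*sqrt(N(5) + 8)) = (9 - 1*(-14))*((-18 + (0 + 4)*5)*sqrt(10*sqrt(5) + 8)) = (9 + 14)*((-18 + 4*5)*sqrt(8 + 10*sqrt(5))) = 23*((-18 + 20)*sqrt(8 + 10*sqrt(5))) = 23*(2*sqrt(8 + 10*sqrt(5))) = 46*sqrt(8 + 10*sqrt(5))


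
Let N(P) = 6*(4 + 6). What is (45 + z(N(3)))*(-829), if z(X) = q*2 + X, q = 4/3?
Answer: -267767/3 ≈ -89256.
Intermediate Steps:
q = 4/3 (q = 4*(1/3) = 4/3 ≈ 1.3333)
N(P) = 60 (N(P) = 6*10 = 60)
z(X) = 8/3 + X (z(X) = (4/3)*2 + X = 8/3 + X)
(45 + z(N(3)))*(-829) = (45 + (8/3 + 60))*(-829) = (45 + 188/3)*(-829) = (323/3)*(-829) = -267767/3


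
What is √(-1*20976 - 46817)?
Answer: I*√67793 ≈ 260.37*I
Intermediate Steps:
√(-1*20976 - 46817) = √(-20976 - 46817) = √(-67793) = I*√67793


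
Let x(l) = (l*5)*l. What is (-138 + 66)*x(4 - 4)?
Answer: 0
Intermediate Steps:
x(l) = 5*l² (x(l) = (5*l)*l = 5*l²)
(-138 + 66)*x(4 - 4) = (-138 + 66)*(5*(4 - 4)²) = -360*0² = -360*0 = -72*0 = 0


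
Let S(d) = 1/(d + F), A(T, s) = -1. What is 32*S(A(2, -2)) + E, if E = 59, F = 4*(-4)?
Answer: 971/17 ≈ 57.118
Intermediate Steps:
F = -16
S(d) = 1/(-16 + d) (S(d) = 1/(d - 16) = 1/(-16 + d))
32*S(A(2, -2)) + E = 32/(-16 - 1) + 59 = 32/(-17) + 59 = 32*(-1/17) + 59 = -32/17 + 59 = 971/17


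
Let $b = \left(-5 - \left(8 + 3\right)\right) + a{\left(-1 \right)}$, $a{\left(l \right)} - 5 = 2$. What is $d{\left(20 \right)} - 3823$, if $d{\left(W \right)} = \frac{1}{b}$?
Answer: $- \frac{34408}{9} \approx -3823.1$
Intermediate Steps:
$a{\left(l \right)} = 7$ ($a{\left(l \right)} = 5 + 2 = 7$)
$b = -9$ ($b = \left(-5 - \left(8 + 3\right)\right) + 7 = \left(-5 - 11\right) + 7 = -16 + 7 = -9$)
$d{\left(W \right)} = - \frac{1}{9}$ ($d{\left(W \right)} = \frac{1}{-9} = - \frac{1}{9}$)
$d{\left(20 \right)} - 3823 = - \frac{1}{9} - 3823 = - \frac{34408}{9}$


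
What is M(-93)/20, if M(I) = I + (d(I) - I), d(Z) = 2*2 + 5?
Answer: 9/20 ≈ 0.45000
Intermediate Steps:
d(Z) = 9 (d(Z) = 4 + 5 = 9)
M(I) = 9 (M(I) = I + (9 - I) = 9)
M(-93)/20 = 9/20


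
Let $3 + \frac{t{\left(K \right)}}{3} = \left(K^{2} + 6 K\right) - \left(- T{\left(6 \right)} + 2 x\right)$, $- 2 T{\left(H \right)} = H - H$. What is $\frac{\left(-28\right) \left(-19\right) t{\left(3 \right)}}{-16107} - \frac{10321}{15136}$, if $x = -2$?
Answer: $- \frac{40125615}{11609312} \approx -3.4563$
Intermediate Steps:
$T{\left(H \right)} = 0$ ($T{\left(H \right)} = - \frac{H - H}{2} = \left(- \frac{1}{2}\right) 0 = 0$)
$t{\left(K \right)} = 3 + 3 K^{2} + 18 K$ ($t{\left(K \right)} = -9 + 3 \left(\left(K^{2} + 6 K\right) + \left(\left(-2\right) \left(-2\right) + 0\right)\right) = -9 + 3 \left(\left(K^{2} + 6 K\right) + \left(4 + 0\right)\right) = -9 + 3 \left(\left(K^{2} + 6 K\right) + 4\right) = -9 + 3 \left(4 + K^{2} + 6 K\right) = -9 + \left(12 + 3 K^{2} + 18 K\right) = 3 + 3 K^{2} + 18 K$)
$\frac{\left(-28\right) \left(-19\right) t{\left(3 \right)}}{-16107} - \frac{10321}{15136} = \frac{\left(-28\right) \left(-19\right) \left(3 + 3 \cdot 3^{2} + 18 \cdot 3\right)}{-16107} - \frac{10321}{15136} = 532 \left(3 + 3 \cdot 9 + 54\right) \left(- \frac{1}{16107}\right) - \frac{10321}{15136} = 532 \left(3 + 27 + 54\right) \left(- \frac{1}{16107}\right) - \frac{10321}{15136} = 532 \cdot 84 \left(- \frac{1}{16107}\right) - \frac{10321}{15136} = 44688 \left(- \frac{1}{16107}\right) - \frac{10321}{15136} = - \frac{2128}{767} - \frac{10321}{15136} = - \frac{40125615}{11609312}$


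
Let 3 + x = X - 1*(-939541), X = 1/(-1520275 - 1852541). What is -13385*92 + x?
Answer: -984464279713/3372816 ≈ -2.9188e+5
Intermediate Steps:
X = -1/3372816 (X = 1/(-3372816) = -1/3372816 ≈ -2.9649e-7)
x = 3168888799007/3372816 (x = -3 + (-1/3372816 - 1*(-939541)) = -3 + (-1/3372816 + 939541) = -3 + 3168898917455/3372816 = 3168888799007/3372816 ≈ 9.3954e+5)
-13385*92 + x = -13385*92 + 3168888799007/3372816 = -1231420 + 3168888799007/3372816 = -984464279713/3372816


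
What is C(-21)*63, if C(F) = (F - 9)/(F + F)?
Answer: 45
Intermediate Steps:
C(F) = (-9 + F)/(2*F) (C(F) = (-9 + F)/((2*F)) = (-9 + F)*(1/(2*F)) = (-9 + F)/(2*F))
C(-21)*63 = ((1/2)*(-9 - 21)/(-21))*63 = ((1/2)*(-1/21)*(-30))*63 = (5/7)*63 = 45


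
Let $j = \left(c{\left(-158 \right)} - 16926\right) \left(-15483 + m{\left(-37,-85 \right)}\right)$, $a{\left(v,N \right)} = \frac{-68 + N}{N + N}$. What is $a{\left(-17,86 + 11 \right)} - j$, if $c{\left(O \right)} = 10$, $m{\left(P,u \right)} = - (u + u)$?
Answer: $- \frac{50252733323}{194} \approx -2.5903 \cdot 10^{8}$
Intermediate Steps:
$m{\left(P,u \right)} = - 2 u$
$a{\left(v,N \right)} = \frac{-68 + N}{2 N}$
$j = 259034708$ ($j = \left(10 - 16926\right) \left(-15483 - -170\right) = - 16916 \left(-15483 + 170\right) = \left(-16916\right) \left(-15313\right) = 259034708$)
$a{\left(-17,86 + 11 \right)} - j = \frac{-68 + \left(86 + 11\right)}{2 \left(86 + 11\right)} - 259034708 = \frac{-68 + 97}{2 \cdot 97} - 259034708 = \frac{1}{2} \cdot \frac{1}{97} \cdot 29 - 259034708 = \frac{29}{194} - 259034708 = - \frac{50252733323}{194}$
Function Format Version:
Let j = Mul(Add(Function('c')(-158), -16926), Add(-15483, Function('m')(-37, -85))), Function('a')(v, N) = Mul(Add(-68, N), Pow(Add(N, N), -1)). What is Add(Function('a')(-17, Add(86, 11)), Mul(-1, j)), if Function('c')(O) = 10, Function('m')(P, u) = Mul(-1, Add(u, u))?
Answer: Rational(-50252733323, 194) ≈ -2.5903e+8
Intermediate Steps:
Function('m')(P, u) = Mul(-2, u) (Function('m')(P, u) = Mul(-1, Mul(2, u)) = Mul(-2, u))
Function('a')(v, N) = Mul(Rational(1, 2), Pow(N, -1), Add(-68, N)) (Function('a')(v, N) = Mul(Add(-68, N), Pow(Mul(2, N), -1)) = Mul(Add(-68, N), Mul(Rational(1, 2), Pow(N, -1))) = Mul(Rational(1, 2), Pow(N, -1), Add(-68, N)))
j = 259034708 (j = Mul(Add(10, -16926), Add(-15483, Mul(-2, -85))) = Mul(-16916, Add(-15483, 170)) = Mul(-16916, -15313) = 259034708)
Add(Function('a')(-17, Add(86, 11)), Mul(-1, j)) = Add(Mul(Rational(1, 2), Pow(Add(86, 11), -1), Add(-68, Add(86, 11))), Mul(-1, 259034708)) = Add(Mul(Rational(1, 2), Pow(97, -1), Add(-68, 97)), -259034708) = Add(Mul(Rational(1, 2), Rational(1, 97), 29), -259034708) = Add(Rational(29, 194), -259034708) = Rational(-50252733323, 194)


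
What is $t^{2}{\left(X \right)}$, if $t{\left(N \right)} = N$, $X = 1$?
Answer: $1$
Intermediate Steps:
$t^{2}{\left(X \right)} = 1^{2} = 1$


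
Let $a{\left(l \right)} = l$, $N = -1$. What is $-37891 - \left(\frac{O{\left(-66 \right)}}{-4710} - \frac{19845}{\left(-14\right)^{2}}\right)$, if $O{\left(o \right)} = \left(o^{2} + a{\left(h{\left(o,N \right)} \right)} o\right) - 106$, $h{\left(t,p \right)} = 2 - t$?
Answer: $- \frac{355979921}{9420} \approx -37790.0$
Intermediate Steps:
$O{\left(o \right)} = -106 + o^{2} + o \left(2 - o\right)$ ($O{\left(o \right)} = \left(o^{2} + \left(2 - o\right) o\right) - 106 = \left(o^{2} + o \left(2 - o\right)\right) - 106 = -106 + o^{2} + o \left(2 - o\right)$)
$-37891 - \left(\frac{O{\left(-66 \right)}}{-4710} - \frac{19845}{\left(-14\right)^{2}}\right) = -37891 - \left(\frac{-106 + 2 \left(-66\right)}{-4710} - \frac{19845}{\left(-14\right)^{2}}\right) = -37891 - \left(\left(-106 - 132\right) \left(- \frac{1}{4710}\right) - \frac{19845}{196}\right) = -37891 - \left(\left(-238\right) \left(- \frac{1}{4710}\right) - \frac{405}{4}\right) = -37891 - \left(\frac{119}{2355} - \frac{405}{4}\right) = -37891 - - \frac{953299}{9420} = -37891 + \frac{953299}{9420} = - \frac{355979921}{9420}$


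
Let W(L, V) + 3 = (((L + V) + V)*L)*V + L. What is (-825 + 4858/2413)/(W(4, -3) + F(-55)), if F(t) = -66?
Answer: 1985867/98933 ≈ 20.073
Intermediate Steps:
W(L, V) = -3 + L + L*V*(L + 2*V) (W(L, V) = -3 + ((((L + V) + V)*L)*V + L) = -3 + (((L + 2*V)*L)*V + L) = -3 + ((L*(L + 2*V))*V + L) = -3 + (L*V*(L + 2*V) + L) = -3 + (L + L*V*(L + 2*V)) = -3 + L + L*V*(L + 2*V))
(-825 + 4858/2413)/(W(4, -3) + F(-55)) = (-825 + 4858/2413)/((-3 + 4 - 3*4² + 2*4*(-3)²) - 66) = (-825 + 4858*(1/2413))/((-3 + 4 - 3*16 + 2*4*9) - 66) = (-825 + 4858/2413)/((-3 + 4 - 48 + 72) - 66) = -1985867/(2413*(25 - 66)) = -1985867/2413/(-41) = -1985867/2413*(-1/41) = 1985867/98933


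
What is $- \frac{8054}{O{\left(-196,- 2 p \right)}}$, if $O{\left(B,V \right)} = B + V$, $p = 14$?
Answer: $\frac{4027}{112} \approx 35.955$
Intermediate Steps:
$- \frac{8054}{O{\left(-196,- 2 p \right)}} = - \frac{8054}{-196 - 28} = - \frac{8054}{-224} = \left(-8054\right) \left(- \frac{1}{224}\right) = \frac{4027}{112}$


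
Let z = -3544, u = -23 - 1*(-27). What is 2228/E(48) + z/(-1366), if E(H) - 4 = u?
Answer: 383975/1366 ≈ 281.09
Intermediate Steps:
u = 4 (u = -23 + 27 = 4)
E(H) = 8 (E(H) = 4 + 4 = 8)
2228/E(48) + z/(-1366) = 2228/8 - 3544/(-1366) = 2228*(⅛) - 3544*(-1/1366) = 557/2 + 1772/683 = 383975/1366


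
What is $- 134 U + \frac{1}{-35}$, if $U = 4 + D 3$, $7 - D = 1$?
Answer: $- \frac{103181}{35} \approx -2948.0$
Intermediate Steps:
$D = 6$ ($D = 7 - 1 = 6$)
$U = 22$ ($U = 4 + 6 \cdot 3 = 4 + 18 = 22$)
$- 134 U + \frac{1}{-35} = \left(-134\right) 22 + \frac{1}{-35} = -2948 - \frac{1}{35} = - \frac{103181}{35}$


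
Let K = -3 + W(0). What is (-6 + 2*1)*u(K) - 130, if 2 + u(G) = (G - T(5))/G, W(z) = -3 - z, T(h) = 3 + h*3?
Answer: -138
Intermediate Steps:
T(h) = 3 + 3*h
K = -6 (K = -3 + (-3 - 1*0) = -3 + (-3 + 0) = -3 - 3 = -6)
u(G) = -2 + (-18 + G)/G (u(G) = -2 + (G - (3 + 3*5))/G = -2 + (G - (3 + 15))/G = -2 + (G - 1*18)/G = -2 + (G - 18)/G = -2 + (-18 + G)/G)
(-6 + 2*1)*u(K) - 130 = (-6 + 2*1)*((-18 - 1*(-6))/(-6)) - 130 = (-6 + 2)*(-(-18 + 6)/6) - 130 = -(-2)*(-12)/3 - 130 = -4*2 - 130 = -8 - 130 = -138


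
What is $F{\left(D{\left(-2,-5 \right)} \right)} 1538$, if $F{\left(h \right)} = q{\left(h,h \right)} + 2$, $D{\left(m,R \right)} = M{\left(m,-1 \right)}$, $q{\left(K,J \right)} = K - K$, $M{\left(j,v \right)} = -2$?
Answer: $3076$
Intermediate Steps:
$q{\left(K,J \right)} = 0$
$D{\left(m,R \right)} = -2$
$F{\left(h \right)} = 2$ ($F{\left(h \right)} = 0 + 2 = 2$)
$F{\left(D{\left(-2,-5 \right)} \right)} 1538 = 2 \cdot 1538 = 3076$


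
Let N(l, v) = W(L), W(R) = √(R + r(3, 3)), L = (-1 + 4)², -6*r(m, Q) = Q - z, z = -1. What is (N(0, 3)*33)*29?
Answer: 1595*√3 ≈ 2762.6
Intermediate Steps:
r(m, Q) = -⅙ - Q/6 (r(m, Q) = -(Q - 1*(-1))/6 = -(Q + 1)/6 = -(1 + Q)/6 = -⅙ - Q/6)
L = 9 (L = 3² = 9)
W(R) = √(-⅔ + R) (W(R) = √(R + (-⅙ - ⅙*3)) = √(R + (-⅙ - ½)) = √(R - ⅔) = √(-⅔ + R))
N(l, v) = 5*√3/3 (N(l, v) = √(-6 + 9*9)/3 = √(-6 + 81)/3 = √75/3 = (5*√3)/3 = 5*√3/3)
(N(0, 3)*33)*29 = ((5*√3/3)*33)*29 = (55*√3)*29 = 1595*√3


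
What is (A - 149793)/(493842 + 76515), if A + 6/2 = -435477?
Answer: -195091/190119 ≈ -1.0262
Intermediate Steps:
A = -435480 (A = -3 - 435477 = -435480)
(A - 149793)/(493842 + 76515) = (-435480 - 149793)/(493842 + 76515) = -585273/570357 = -585273*1/570357 = -195091/190119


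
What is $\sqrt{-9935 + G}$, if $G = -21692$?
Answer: $i \sqrt{31627} \approx 177.84 i$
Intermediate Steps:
$\sqrt{-9935 + G} = \sqrt{-9935 - 21692} = \sqrt{-31627} = i \sqrt{31627}$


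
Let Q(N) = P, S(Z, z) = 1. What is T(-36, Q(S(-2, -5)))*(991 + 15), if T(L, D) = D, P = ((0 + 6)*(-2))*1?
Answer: -12072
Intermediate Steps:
P = -12 (P = (6*(-2))*1 = -12*1 = -12)
Q(N) = -12
T(-36, Q(S(-2, -5)))*(991 + 15) = -12*(991 + 15) = -12*1006 = -12072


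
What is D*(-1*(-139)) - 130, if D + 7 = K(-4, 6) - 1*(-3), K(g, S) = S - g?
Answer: 704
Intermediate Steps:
D = 6 (D = -7 + ((6 - 1*(-4)) - 1*(-3)) = -7 + ((6 + 4) + 3) = -7 + (10 + 3) = -7 + 13 = 6)
D*(-1*(-139)) - 130 = 6*(-1*(-139)) - 130 = 6*139 - 130 = 834 - 130 = 704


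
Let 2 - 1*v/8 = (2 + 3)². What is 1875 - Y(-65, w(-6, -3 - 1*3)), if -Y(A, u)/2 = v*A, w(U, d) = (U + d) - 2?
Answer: 25795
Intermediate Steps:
w(U, d) = -2 + U + d
v = -184 (v = 16 - 8*(2 + 3)² = 16 - 8*5² = 16 - 8*25 = 16 - 200 = -184)
Y(A, u) = 368*A (Y(A, u) = -(-368)*A = 368*A)
1875 - Y(-65, w(-6, -3 - 1*3)) = 1875 - 368*(-65) = 1875 - 1*(-23920) = 1875 + 23920 = 25795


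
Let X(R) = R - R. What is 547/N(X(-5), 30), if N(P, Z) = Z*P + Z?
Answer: 547/30 ≈ 18.233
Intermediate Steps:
X(R) = 0
N(P, Z) = Z + P*Z (N(P, Z) = P*Z + Z = Z + P*Z)
547/N(X(-5), 30) = 547/((30*(1 + 0))) = 547/((30*1)) = 547/30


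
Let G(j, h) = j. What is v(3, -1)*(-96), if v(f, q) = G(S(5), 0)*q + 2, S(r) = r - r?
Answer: -192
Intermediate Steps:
S(r) = 0
v(f, q) = 2 (v(f, q) = 0*q + 2 = 0 + 2 = 2)
v(3, -1)*(-96) = 2*(-96) = -192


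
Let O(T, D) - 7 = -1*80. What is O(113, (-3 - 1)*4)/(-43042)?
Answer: 73/43042 ≈ 0.0016960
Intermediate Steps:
O(T, D) = -73 (O(T, D) = 7 - 1*80 = 7 - 80 = -73)
O(113, (-3 - 1)*4)/(-43042) = -73/(-43042) = -73*(-1/43042) = 73/43042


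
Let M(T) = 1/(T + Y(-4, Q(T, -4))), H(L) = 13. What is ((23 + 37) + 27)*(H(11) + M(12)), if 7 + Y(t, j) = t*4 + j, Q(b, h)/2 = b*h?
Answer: 120930/107 ≈ 1130.2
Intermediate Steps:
Q(b, h) = 2*b*h (Q(b, h) = 2*(b*h) = 2*b*h)
Y(t, j) = -7 + j + 4*t (Y(t, j) = -7 + (t*4 + j) = -7 + (4*t + j) = -7 + (j + 4*t) = -7 + j + 4*t)
M(T) = 1/(-23 - 7*T) (M(T) = 1/(T + (-7 + 2*T*(-4) + 4*(-4))) = 1/(T + (-7 - 8*T - 16)) = 1/(T + (-23 - 8*T)) = 1/(-23 - 7*T))
((23 + 37) + 27)*(H(11) + M(12)) = ((23 + 37) + 27)*(13 + 1/(-23 - 7*12)) = (60 + 27)*(13 + 1/(-23 - 84)) = 87*(13 + 1/(-107)) = 87*(13 - 1/107) = 87*(1390/107) = 120930/107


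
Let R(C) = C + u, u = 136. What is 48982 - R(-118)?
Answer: 48964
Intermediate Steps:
R(C) = 136 + C (R(C) = C + 136 = 136 + C)
48982 - R(-118) = 48982 - (136 - 118) = 48982 - 1*18 = 48982 - 18 = 48964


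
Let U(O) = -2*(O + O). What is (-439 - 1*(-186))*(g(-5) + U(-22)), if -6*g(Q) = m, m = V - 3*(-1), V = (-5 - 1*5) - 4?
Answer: -136367/6 ≈ -22728.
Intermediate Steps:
U(O) = -4*O
V = -14 (V = (-5 - 5) - 4 = -10 - 4 = -14)
m = -11 (m = -14 - 3*(-1) = -14 - 1*(-3) = -14 + 3 = -11)
g(Q) = 11/6 (g(Q) = -⅙*(-11) = 11/6)
(-439 - 1*(-186))*(g(-5) + U(-22)) = (-439 - 1*(-186))*(11/6 - 4*(-22)) = (-439 + 186)*(11/6 + 88) = -253*539/6 = -136367/6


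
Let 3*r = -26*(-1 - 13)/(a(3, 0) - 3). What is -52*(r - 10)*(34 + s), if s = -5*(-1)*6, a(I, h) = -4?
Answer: 272896/3 ≈ 90965.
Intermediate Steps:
s = 30 (s = 5*6 = 30)
r = -52/3 (r = (-26*(-1 - 13)/(-4 - 3))/3 = (-26/((-7/(-14))))/3 = (-26/((-7*(-1/14))))/3 = (-26/½)/3 = (-26*2)/3 = (⅓)*(-52) = -52/3 ≈ -17.333)
-52*(r - 10)*(34 + s) = -52*(-52/3 - 10)*(34 + 30) = -(-4264)*64/3 = -52*(-5248/3) = 272896/3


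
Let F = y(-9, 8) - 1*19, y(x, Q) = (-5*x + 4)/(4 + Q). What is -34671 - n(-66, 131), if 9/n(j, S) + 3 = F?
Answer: -7454157/215 ≈ -34671.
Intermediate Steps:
y(x, Q) = (4 - 5*x)/(4 + Q)
F = -179/12 (F = (4 - 5*(-9))/(4 + 8) - 1*19 = (4 + 45)/12 - 19 = (1/12)*49 - 19 = 49/12 - 19 = -179/12 ≈ -14.917)
n(j, S) = -108/215 (n(j, S) = 9/(-3 - 179/12) = 9/(-215/12) = 9*(-12/215) = -108/215)
-34671 - n(-66, 131) = -34671 - 1*(-108/215) = -34671 + 108/215 = -7454157/215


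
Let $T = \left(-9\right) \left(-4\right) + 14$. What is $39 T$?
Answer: $1950$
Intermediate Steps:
$T = 50$ ($T = 36 + 14 = 50$)
$39 T = 39 \cdot 50 = 1950$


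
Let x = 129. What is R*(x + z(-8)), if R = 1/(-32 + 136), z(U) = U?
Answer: 121/104 ≈ 1.1635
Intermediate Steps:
R = 1/104 ≈ 0.0096154
R*(x + z(-8)) = (129 - 8)/104 = (1/104)*121 = 121/104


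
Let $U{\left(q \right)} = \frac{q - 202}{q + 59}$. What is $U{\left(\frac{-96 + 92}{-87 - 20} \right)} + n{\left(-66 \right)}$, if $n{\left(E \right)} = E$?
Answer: $- \frac{438532}{6317} \approx -69.421$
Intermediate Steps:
$U{\left(q \right)} = \frac{-202 + q}{59 + q}$
$U{\left(\frac{-96 + 92}{-87 - 20} \right)} + n{\left(-66 \right)} = \frac{-202 + \frac{-96 + 92}{-87 - 20}}{59 + \frac{-96 + 92}{-87 - 20}} - 66 = \frac{-202 - \frac{4}{-107}}{59 - \frac{4}{-107}} - 66 = \frac{-202 - - \frac{4}{107}}{59 - - \frac{4}{107}} - 66 = \frac{-202 + \frac{4}{107}}{59 + \frac{4}{107}} - 66 = \frac{1}{\frac{6317}{107}} \left(- \frac{21610}{107}\right) - 66 = \frac{107}{6317} \left(- \frac{21610}{107}\right) - 66 = - \frac{21610}{6317} - 66 = - \frac{438532}{6317}$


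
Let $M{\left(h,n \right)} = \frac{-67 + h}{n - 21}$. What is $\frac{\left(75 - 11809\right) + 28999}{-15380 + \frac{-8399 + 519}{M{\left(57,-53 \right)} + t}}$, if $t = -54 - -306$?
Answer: $- \frac{10737679}{9584772} \approx -1.1203$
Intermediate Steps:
$t = 252$ ($t = -54 + 306 = 252$)
$M{\left(h,n \right)} = \frac{-67 + h}{-21 + n}$
$\frac{\left(75 - 11809\right) + 28999}{-15380 + \frac{-8399 + 519}{M{\left(57,-53 \right)} + t}} = \frac{\left(75 - 11809\right) + 28999}{-15380 + \frac{-8399 + 519}{\frac{-67 + 57}{-21 - 53} + 252}} = \frac{\left(75 - 11809\right) + 28999}{-15380 - \frac{7880}{\frac{1}{-74} \left(-10\right) + 252}} = \frac{-11734 + 28999}{-15380 - \frac{7880}{\left(- \frac{1}{74}\right) \left(-10\right) + 252}} = \frac{17265}{-15380 - \frac{7880}{\frac{5}{37} + 252}} = \frac{17265}{-15380 - \frac{7880}{\frac{9329}{37}}} = \frac{17265}{-15380 - \frac{291560}{9329}} = \frac{17265}{- \frac{143771580}{9329}} = 17265 \left(- \frac{9329}{143771580}\right) = - \frac{10737679}{9584772}$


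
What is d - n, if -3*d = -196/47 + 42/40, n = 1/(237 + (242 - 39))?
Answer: 12877/12408 ≈ 1.0378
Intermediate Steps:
n = 1/440 (n = 1/(237 + 203) = 1/440 ≈ 0.0022727)
d = 2933/2820 (d = -(-196/47 + 42/40)/3 = -(-196*1/47 + 42*(1/40))/3 = -(-196/47 + 21/20)/3 = -⅓*(-2933/940) = 2933/2820 ≈ 1.0401)
d - n = 2933/2820 - 1*1/440 = 2933/2820 - 1/440 = 12877/12408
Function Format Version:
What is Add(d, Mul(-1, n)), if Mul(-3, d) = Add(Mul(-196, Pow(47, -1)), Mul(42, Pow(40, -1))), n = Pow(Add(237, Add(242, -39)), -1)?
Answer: Rational(12877, 12408) ≈ 1.0378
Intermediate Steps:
n = Rational(1, 440) (n = Pow(Add(237, 203), -1) = Pow(440, -1) = Rational(1, 440) ≈ 0.0022727)
d = Rational(2933, 2820) (d = Mul(Rational(-1, 3), Add(Mul(-196, Pow(47, -1)), Mul(42, Pow(40, -1)))) = Mul(Rational(-1, 3), Add(Mul(-196, Rational(1, 47)), Mul(42, Rational(1, 40)))) = Mul(Rational(-1, 3), Add(Rational(-196, 47), Rational(21, 20))) = Mul(Rational(-1, 3), Rational(-2933, 940)) = Rational(2933, 2820) ≈ 1.0401)
Add(d, Mul(-1, n)) = Add(Rational(2933, 2820), Mul(-1, Rational(1, 440))) = Add(Rational(2933, 2820), Rational(-1, 440)) = Rational(12877, 12408)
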